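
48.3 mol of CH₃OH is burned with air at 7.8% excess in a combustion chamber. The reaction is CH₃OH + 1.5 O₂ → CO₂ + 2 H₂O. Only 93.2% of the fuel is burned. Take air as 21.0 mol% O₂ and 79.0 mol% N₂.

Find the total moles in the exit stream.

Stoichiometric O₂ = 1.5 × 48.3 = 72.45 mol; O₂ fed = 72.45 × 1.078 = 78.1 mol.
N₂ fed = 78.1 × 79/21 = 293.8 mol.
Fuel reacted = 0.932 × 48.3 → ξ = 45.02 mol.
Outlet (n = n₀ + ν ξ):
  CH₃OH: 48.3 − 1(45.02) = 3.284
  O₂: 78.1 − 1.5(45.02) = 10.58
  N₂: 293.8 (inert)
  CO₂: 0 + 1(45.02) = 45.02
  H₂O: 0 + 2(45.02) = 90.03
Total out = 3.284 + 10.58 + 293.8 + 45.02 + 90.03 = 442.7 mol.

443 mol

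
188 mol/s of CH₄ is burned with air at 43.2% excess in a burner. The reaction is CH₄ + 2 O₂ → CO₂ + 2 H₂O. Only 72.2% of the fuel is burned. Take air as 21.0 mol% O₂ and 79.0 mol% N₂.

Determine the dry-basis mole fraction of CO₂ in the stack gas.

0.0547

Stoichiometric O₂ = 2 × 188 = 376 mol/s; O₂ fed = 376 × 1.432 = 538.4 mol/s.
N₂ fed = 538.4 × 79/21 = 2026 mol/s.
Fuel reacted = 0.722 × 188 → ξ = 135.7 mol/s.
Outlet (n = n₀ + ν ξ):
  CH₄: 188 − 1(135.7) = 52.26
  O₂: 538.4 − 2(135.7) = 267
  N₂: 2026 (inert)
  CO₂: 0 + 1(135.7) = 135.7
  H₂O: 0 + 2(135.7) = 271.5
Dry total = 2480 mol/s; y_CO₂ (dry) = 135.7 / 2480 = 0.05472.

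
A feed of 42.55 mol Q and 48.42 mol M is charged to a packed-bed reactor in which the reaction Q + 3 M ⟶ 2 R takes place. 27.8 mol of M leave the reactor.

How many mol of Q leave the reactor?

35.7 mol

For M: n = n₀ − 3ξ → 27.8 = 48.42 − 3ξ, giving ξ = 6.873 mol.
Outlet amounts (n = n₀ + ν ξ):
  Q: 42.55 − 1(6.873) = 35.68
  M: 48.42 − 3(6.873) = 27.8
  R: 0 + 2(6.873) = 13.75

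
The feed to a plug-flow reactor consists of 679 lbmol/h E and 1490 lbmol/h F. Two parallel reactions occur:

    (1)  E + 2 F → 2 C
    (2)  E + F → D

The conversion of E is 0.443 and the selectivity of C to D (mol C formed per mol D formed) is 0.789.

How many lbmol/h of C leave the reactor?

Conversion of E: E consumed = 0.443 × 679 = 300.8 lbmol/h = 1ξ₁ + 1ξ₂.
Selectivity: 2ξ₁ / (1ξ₂) = 0.789 → ξ₁ = 0.3945 ξ₂.
Substitute: (1·0.3945 + 1) ξ₂ = 300.8 → ξ₂ = 215.7 lbmol/h, ξ₁ = 85.09 lbmol/h.
Outlet amounts (n = n₀ + Σ ν·ξ):
  E: 679 − 1(85.09) − 1(215.7) = 378.2
  F: 1490 − 2(85.09) − 1(215.7) = 1104
  C: 0 + 2(85.09) = 170.2
  D: 0 + 1(215.7) = 215.7

170 lbmol/h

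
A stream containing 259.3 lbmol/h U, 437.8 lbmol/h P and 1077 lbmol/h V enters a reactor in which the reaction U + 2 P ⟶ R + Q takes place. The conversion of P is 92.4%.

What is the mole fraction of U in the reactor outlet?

0.0363

P reacted = 0.924 × 437.8 = 404.5 lbmol/h; ν_P = −2, so ξ = 404.5/2 = 202.3 lbmol/h.
Outlet amounts (n = n₀ + ν ξ):
  U: 259.3 − 1(202.3) = 57.04
  P: 437.8 − 2(202.3) = 33.27
  R: 0 + 1(202.3) = 202.3
  Q: 0 + 1(202.3) = 202.3
  V: 1077 (inert)
Total out = 1572 lbmol/h; y_U = 57.04 / 1572 = 0.03629.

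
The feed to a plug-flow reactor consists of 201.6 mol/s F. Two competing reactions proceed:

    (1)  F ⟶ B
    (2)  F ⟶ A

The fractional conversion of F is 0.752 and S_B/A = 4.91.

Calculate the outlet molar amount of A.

25.7 mol/s

Conversion of F: F consumed = 0.752 × 201.6 = 151.6 mol/s = 1ξ₁ + 1ξ₂.
Selectivity: 1ξ₁ / (1ξ₂) = 4.91 → ξ₁ = 4.91 ξ₂.
Substitute: (1·4.91 + 1) ξ₂ = 151.6 → ξ₂ = 25.65 mol/s, ξ₁ = 126 mol/s.
Outlet amounts (n = n₀ + Σ ν·ξ):
  F: 201.6 − 1(126) − 1(25.65) = 50
  B: 0 + 1(126) = 126
  A: 0 + 1(25.65) = 25.65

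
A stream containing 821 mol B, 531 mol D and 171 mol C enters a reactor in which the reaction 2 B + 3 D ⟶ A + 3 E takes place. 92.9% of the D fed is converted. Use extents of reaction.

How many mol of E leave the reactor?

D reacted = 0.929 × 531 = 493.3 mol; ν_D = −3, so ξ = 493.3/3 = 164.4 mol.
Outlet amounts (n = n₀ + ν ξ):
  B: 821 − 2(164.4) = 492.1
  D: 531 − 3(164.4) = 37.7
  A: 0 + 1(164.4) = 164.4
  E: 0 + 3(164.4) = 493.3
  C: 171 (inert)

493 mol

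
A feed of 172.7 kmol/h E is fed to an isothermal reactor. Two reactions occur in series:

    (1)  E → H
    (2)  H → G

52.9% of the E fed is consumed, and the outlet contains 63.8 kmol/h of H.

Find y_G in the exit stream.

Conversion of E: E consumed = 1ξ₁ = 0.529 × 172.7 → ξ₁ = 91.36 kmol/h.
H balance: n_H = 0 + 1ξ₁ − 1ξ₂ = 63.8 → ξ₂ = (1·91.36 − 63.8)/1 = 27.56 kmol/h.
Outlet amounts (n = n₀ + Σ ν·ξ):
  E: 172.7 − 1(91.36) = 81.34
  H: 0 + 1(91.36) − 1(27.56) = 63.8
  G: 0 + 1(27.56) = 27.56
Total out = 172.7 kmol/h; y_G = 27.56 / 172.7 = 0.1596.

0.16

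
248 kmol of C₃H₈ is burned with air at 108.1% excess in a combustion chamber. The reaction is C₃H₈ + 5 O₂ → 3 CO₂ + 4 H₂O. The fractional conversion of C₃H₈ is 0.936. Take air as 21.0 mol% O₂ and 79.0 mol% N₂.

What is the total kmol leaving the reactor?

12800 kmol

Stoichiometric O₂ = 5 × 248 = 1240 kmol; O₂ fed = 1240 × 2.081 = 2580 kmol.
N₂ fed = 2580 × 79/21 = 9707 kmol.
Fuel reacted = 0.936 × 248 → ξ = 232.1 kmol.
Outlet (n = n₀ + ν ξ):
  C₃H₈: 248 − 1(232.1) = 15.87
  O₂: 2580 − 5(232.1) = 1420
  N₂: 9707 (inert)
  CO₂: 0 + 3(232.1) = 696.4
  H₂O: 0 + 4(232.1) = 928.5
Total out = 15.87 + 1420 + 9707 + 696.4 + 928.5 = 12770 kmol.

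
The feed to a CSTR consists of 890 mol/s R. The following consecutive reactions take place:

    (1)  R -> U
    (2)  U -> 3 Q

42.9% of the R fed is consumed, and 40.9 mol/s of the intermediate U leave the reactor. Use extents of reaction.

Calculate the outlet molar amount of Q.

1020 mol/s

Conversion of R: R consumed = 1ξ₁ = 0.429 × 890 → ξ₁ = 381.8 mol/s.
U balance: n_U = 0 + 1ξ₁ − 1ξ₂ = 40.9 → ξ₂ = (1·381.8 − 40.9)/1 = 340.9 mol/s.
Outlet amounts (n = n₀ + Σ ν·ξ):
  R: 890 − 1(381.8) = 508.2
  U: 0 + 1(381.8) − 1(340.9) = 40.9
  Q: 0 + 3(340.9) = 1023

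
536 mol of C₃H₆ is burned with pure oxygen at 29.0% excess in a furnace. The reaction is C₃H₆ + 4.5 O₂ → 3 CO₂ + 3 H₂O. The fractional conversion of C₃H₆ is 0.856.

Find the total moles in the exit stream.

Stoichiometric O₂ = 4.5 × 536 = 2412 mol; O₂ fed = 2412 × 1.290 = 3111 mol.
Fuel reacted = 0.856 × 536 → ξ = 458.8 mol.
Outlet (n = n₀ + ν ξ):
  C₃H₆: 536 − 1(458.8) = 77.18
  O₂: 3111 − 4.5(458.8) = 1047
  CO₂: 0 + 3(458.8) = 1376
  H₂O: 0 + 3(458.8) = 1376
Total out = 77.18 + 1047 + 1376 + 1376 = 3877 mol.

3880 mol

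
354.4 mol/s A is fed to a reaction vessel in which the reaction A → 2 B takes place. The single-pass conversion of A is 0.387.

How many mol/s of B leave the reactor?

A reacted = 0.387 × 354.4 = 137.2 mol/s; ν_A = −1, so ξ = 137.2/1 = 137.2 mol/s.
Outlet amounts (n = n₀ + ν ξ):
  A: 354.4 − 1(137.2) = 217.2
  B: 0 + 2(137.2) = 274.3

274 mol/s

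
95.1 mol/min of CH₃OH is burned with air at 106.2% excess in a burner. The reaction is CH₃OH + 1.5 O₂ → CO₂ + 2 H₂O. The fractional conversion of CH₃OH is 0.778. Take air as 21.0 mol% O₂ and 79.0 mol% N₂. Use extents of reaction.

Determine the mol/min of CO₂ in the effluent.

Stoichiometric O₂ = 1.5 × 95.1 = 142.6 mol/min; O₂ fed = 142.6 × 2.062 = 294.1 mol/min.
N₂ fed = 294.1 × 79/21 = 1107 mol/min.
Fuel reacted = 0.778 × 95.1 → ξ = 73.99 mol/min.
Outlet (n = n₀ + ν ξ):
  CH₃OH: 95.1 − 1(73.99) = 21.11
  O₂: 294.1 − 1.5(73.99) = 183.2
  N₂: 1107 (inert)
  CO₂: 0 + 1(73.99) = 73.99
  H₂O: 0 + 2(73.99) = 148

74 mol/min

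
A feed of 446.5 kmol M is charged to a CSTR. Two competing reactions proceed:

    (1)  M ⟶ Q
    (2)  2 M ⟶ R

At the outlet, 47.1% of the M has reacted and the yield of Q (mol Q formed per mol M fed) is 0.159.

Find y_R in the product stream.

0.185

Yield of Q: 1ξ₁ / 446.5 = 0.159 → ξ₁ = 70.99 kmol.
Conversion of M: 1ξ₁ + 2ξ₂ = 0.471 × 446.5 = 210.3 → ξ₂ = 69.65 kmol.
Outlet amounts (n = n₀ + Σ ν·ξ):
  M: 446.5 − 1(70.99) − 2(69.65) = 236.2
  Q: 0 + 1(70.99) = 70.99
  R: 0 + 1(69.65) = 69.65
Total out = 376.8 kmol; y_R = 69.65 / 376.8 = 0.1848.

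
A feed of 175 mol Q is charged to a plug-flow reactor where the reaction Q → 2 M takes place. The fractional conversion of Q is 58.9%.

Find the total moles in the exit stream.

278 mol

Q reacted = 0.589 × 175 = 103.1 mol; ν_Q = −1, so ξ = 103.1/1 = 103.1 mol.
Outlet amounts (n = n₀ + ν ξ):
  Q: 175 − 1(103.1) = 71.93
  M: 0 + 2(103.1) = 206.1
Total out = 71.93 + 206.1 = 278.1 mol.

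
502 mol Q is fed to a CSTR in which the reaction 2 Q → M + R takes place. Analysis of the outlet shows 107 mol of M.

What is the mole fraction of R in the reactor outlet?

For M: n = n₀ + 1ξ → 107 = 0 + 1ξ, giving ξ = 107 mol.
Outlet amounts (n = n₀ + ν ξ):
  Q: 502 − 2(107) = 288
  M: 0 + 1(107) = 107
  R: 0 + 1(107) = 107
Total out = 502 mol; y_R = 107 / 502 = 0.2131.

0.213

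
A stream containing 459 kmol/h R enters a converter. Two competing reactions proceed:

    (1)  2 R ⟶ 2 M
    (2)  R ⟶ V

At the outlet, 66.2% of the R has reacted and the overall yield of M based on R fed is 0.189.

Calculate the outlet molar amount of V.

Yield of M: 2ξ₁ / 459 = 0.189 → ξ₁ = 43.38 kmol/h.
Conversion of R: 2ξ₁ + 1ξ₂ = 0.662 × 459 = 303.9 → ξ₂ = 217.1 kmol/h.
Outlet amounts (n = n₀ + Σ ν·ξ):
  R: 459 − 2(43.38) − 1(217.1) = 155.1
  M: 0 + 2(43.38) = 86.75
  V: 0 + 1(217.1) = 217.1

217 kmol/h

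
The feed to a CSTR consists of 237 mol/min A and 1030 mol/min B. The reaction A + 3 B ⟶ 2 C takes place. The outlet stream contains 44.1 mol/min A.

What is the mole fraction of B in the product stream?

For A: n = n₀ − 1ξ → 44.1 = 237 − 1ξ, giving ξ = 192.9 mol/min.
Outlet amounts (n = n₀ + ν ξ):
  A: 237 − 1(192.9) = 44.1
  B: 1030 − 3(192.9) = 451.3
  C: 0 + 2(192.9) = 385.8
Total out = 881.2 mol/min; y_B = 451.3 / 881.2 = 0.5121.

0.512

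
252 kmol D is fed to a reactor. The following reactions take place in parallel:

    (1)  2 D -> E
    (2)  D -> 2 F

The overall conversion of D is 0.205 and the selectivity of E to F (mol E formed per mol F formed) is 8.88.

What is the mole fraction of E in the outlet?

Conversion of D: D consumed = 0.205 × 252 = 51.66 kmol = 2ξ₁ + 1ξ₂.
Selectivity: 1ξ₁ / (2ξ₂) = 8.88 → ξ₁ = 17.76 ξ₂.
Substitute: (2·17.76 + 1) ξ₂ = 51.66 → ξ₂ = 1.415 kmol, ξ₁ = 25.12 kmol.
Outlet amounts (n = n₀ + Σ ν·ξ):
  D: 252 − 2(25.12) − 1(1.415) = 200.3
  E: 0 + 1(25.12) = 25.12
  F: 0 + 2(1.415) = 2.829
Total out = 228.3 kmol; y_E = 25.12 / 228.3 = 0.11.

0.11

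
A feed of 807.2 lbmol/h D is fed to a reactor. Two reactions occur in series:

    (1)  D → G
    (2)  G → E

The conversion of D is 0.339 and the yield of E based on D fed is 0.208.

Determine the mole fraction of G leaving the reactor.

0.131

Conversion of D: D consumed = 1ξ₁ = 0.339 × 807.2 → ξ₁ = 273.6 lbmol/h.
Yield of E: 1ξ₂ / 807.2 = 0.208 → ξ₂ = 167.9 lbmol/h.
Outlet amounts (n = n₀ + Σ ν·ξ):
  D: 807.2 − 1(273.6) = 533.6
  G: 0 + 1(273.6) − 1(167.9) = 105.7
  E: 0 + 1(167.9) = 167.9
Total out = 807.2 lbmol/h; y_G = 105.7 / 807.2 = 0.131.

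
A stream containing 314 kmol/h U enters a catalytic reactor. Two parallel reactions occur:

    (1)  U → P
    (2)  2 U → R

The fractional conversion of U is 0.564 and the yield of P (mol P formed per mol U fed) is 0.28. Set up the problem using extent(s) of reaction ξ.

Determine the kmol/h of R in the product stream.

44.6 kmol/h

Yield of P: 1ξ₁ / 314 = 0.28 → ξ₁ = 87.92 kmol/h.
Conversion of U: 1ξ₁ + 2ξ₂ = 0.564 × 314 = 177.1 → ξ₂ = 44.59 kmol/h.
Outlet amounts (n = n₀ + Σ ν·ξ):
  U: 314 − 1(87.92) − 2(44.59) = 136.9
  P: 0 + 1(87.92) = 87.92
  R: 0 + 1(44.59) = 44.59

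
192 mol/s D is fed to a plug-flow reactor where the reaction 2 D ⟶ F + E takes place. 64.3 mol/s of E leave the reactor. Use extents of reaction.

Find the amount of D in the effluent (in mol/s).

63.4 mol/s

For E: n = n₀ + 1ξ → 64.3 = 0 + 1ξ, giving ξ = 64.3 mol/s.
Outlet amounts (n = n₀ + ν ξ):
  D: 192 − 2(64.3) = 63.4
  F: 0 + 1(64.3) = 64.3
  E: 0 + 1(64.3) = 64.3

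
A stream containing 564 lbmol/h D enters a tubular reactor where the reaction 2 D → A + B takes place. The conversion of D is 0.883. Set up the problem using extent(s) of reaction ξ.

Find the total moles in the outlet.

D reacted = 0.883 × 564 = 498 lbmol/h; ν_D = −2, so ξ = 498/2 = 249 lbmol/h.
Outlet amounts (n = n₀ + ν ξ):
  D: 564 − 2(249) = 65.99
  A: 0 + 1(249) = 249
  B: 0 + 1(249) = 249
Total out = 65.99 + 249 + 249 = 564 lbmol/h.

564 lbmol/h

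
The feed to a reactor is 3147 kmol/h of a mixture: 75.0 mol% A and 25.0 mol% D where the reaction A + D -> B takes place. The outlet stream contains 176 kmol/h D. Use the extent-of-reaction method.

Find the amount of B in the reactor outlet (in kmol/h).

For D: n = n₀ − 1ξ → 176 = 786.8 − 1ξ, giving ξ = 610.8 kmol/h.
Outlet amounts (n = n₀ + ν ξ):
  A: 2360 − 1(610.8) = 1750
  D: 786.8 − 1(610.8) = 176
  B: 0 + 1(610.8) = 610.8

611 kmol/h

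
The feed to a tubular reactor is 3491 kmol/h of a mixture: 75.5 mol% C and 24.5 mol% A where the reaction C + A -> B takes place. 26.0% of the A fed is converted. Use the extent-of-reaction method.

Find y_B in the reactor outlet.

0.068

A reacted = 0.26 × 855.3 = 222.4 kmol/h; ν_A = −1, so ξ = 222.4/1 = 222.4 kmol/h.
Outlet amounts (n = n₀ + ν ξ):
  C: 2636 − 1(222.4) = 2413
  A: 855.3 − 1(222.4) = 632.9
  B: 0 + 1(222.4) = 222.4
Total out = 3269 kmol/h; y_B = 222.4 / 3269 = 0.06803.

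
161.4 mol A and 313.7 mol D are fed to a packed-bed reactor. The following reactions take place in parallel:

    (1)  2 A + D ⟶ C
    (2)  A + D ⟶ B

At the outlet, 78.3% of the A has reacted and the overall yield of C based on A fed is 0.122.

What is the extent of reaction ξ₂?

ξ₂ = 87 mol

Yield of C: 1ξ₁ / 161.4 = 0.122 → ξ₁ = 19.69 mol.
Conversion of A: 2ξ₁ + 1ξ₂ = 0.783 × 161.4 = 126.4 → ξ₂ = 86.99 mol.
Outlet amounts (n = n₀ + Σ ν·ξ):
  A: 161.4 − 2(19.69) − 1(86.99) = 35.02
  D: 313.7 − 1(19.69) − 1(86.99) = 207
  C: 0 + 1(19.69) = 19.69
  B: 0 + 1(86.99) = 86.99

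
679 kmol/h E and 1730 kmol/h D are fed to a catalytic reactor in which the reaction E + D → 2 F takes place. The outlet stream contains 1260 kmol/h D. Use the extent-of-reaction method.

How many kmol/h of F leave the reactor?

940 kmol/h

For D: n = n₀ − 1ξ → 1260 = 1730 − 1ξ, giving ξ = 470 kmol/h.
Outlet amounts (n = n₀ + ν ξ):
  E: 679 − 1(470) = 209
  D: 1730 − 1(470) = 1260
  F: 0 + 2(470) = 940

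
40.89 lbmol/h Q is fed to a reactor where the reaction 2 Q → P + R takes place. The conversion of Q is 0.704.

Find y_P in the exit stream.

Q reacted = 0.704 × 40.89 = 28.79 lbmol/h; ν_Q = −2, so ξ = 28.79/2 = 14.39 lbmol/h.
Outlet amounts (n = n₀ + ν ξ):
  Q: 40.89 − 2(14.39) = 12.1
  P: 0 + 1(14.39) = 14.39
  R: 0 + 1(14.39) = 14.39
Total out = 40.89 lbmol/h; y_P = 14.39 / 40.89 = 0.352.

0.352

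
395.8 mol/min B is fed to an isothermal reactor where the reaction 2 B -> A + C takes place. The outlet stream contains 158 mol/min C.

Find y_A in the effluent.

For C: n = n₀ + 1ξ → 158 = 0 + 1ξ, giving ξ = 158 mol/min.
Outlet amounts (n = n₀ + ν ξ):
  B: 395.8 − 2(158) = 79.8
  A: 0 + 1(158) = 158
  C: 0 + 1(158) = 158
Total out = 395.8 mol/min; y_A = 158 / 395.8 = 0.3992.

0.399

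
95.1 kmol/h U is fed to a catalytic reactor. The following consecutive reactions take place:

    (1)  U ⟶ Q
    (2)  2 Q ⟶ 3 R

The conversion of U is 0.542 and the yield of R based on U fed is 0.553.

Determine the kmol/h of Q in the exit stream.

16.5 kmol/h

Conversion of U: U consumed = 1ξ₁ = 0.542 × 95.1 → ξ₁ = 51.54 kmol/h.
Yield of R: 3ξ₂ / 95.1 = 0.553 → ξ₂ = 17.53 kmol/h.
Outlet amounts (n = n₀ + Σ ν·ξ):
  U: 95.1 − 1(51.54) = 43.56
  Q: 0 + 1(51.54) − 2(17.53) = 16.48
  R: 0 + 3(17.53) = 52.59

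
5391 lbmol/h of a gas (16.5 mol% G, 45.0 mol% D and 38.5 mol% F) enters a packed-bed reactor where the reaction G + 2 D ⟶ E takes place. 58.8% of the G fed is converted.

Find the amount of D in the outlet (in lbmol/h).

G reacted = 0.588 × 889.5 = 523 lbmol/h; ν_G = −1, so ξ = 523/1 = 523 lbmol/h.
Outlet amounts (n = n₀ + ν ξ):
  G: 889.5 − 1(523) = 366.5
  D: 2426 − 2(523) = 1380
  E: 0 + 1(523) = 523
  F: 2076 (inert)

1380 lbmol/h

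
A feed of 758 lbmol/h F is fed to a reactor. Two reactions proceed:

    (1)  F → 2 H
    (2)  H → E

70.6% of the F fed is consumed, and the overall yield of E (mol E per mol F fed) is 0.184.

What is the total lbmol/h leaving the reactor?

Conversion of F: F consumed = 1ξ₁ = 0.706 × 758 → ξ₁ = 535.1 lbmol/h.
Yield of E: 1ξ₂ / 758 = 0.184 → ξ₂ = 139.5 lbmol/h.
Outlet amounts (n = n₀ + Σ ν·ξ):
  F: 758 − 1(535.1) = 222.9
  H: 0 + 2(535.1) − 1(139.5) = 930.8
  E: 0 + 1(139.5) = 139.5
Total out = 222.9 + 930.8 + 139.5 = 1293 lbmol/h.

1290 lbmol/h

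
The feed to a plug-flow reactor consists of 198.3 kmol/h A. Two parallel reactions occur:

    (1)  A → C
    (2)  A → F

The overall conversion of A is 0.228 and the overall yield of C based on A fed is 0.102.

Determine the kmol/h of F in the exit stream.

Yield of C: 1ξ₁ / 198.3 = 0.102 → ξ₁ = 20.23 kmol/h.
Conversion of A: 1ξ₁ + 1ξ₂ = 0.228 × 198.3 = 45.21 → ξ₂ = 24.99 kmol/h.
Outlet amounts (n = n₀ + Σ ν·ξ):
  A: 198.3 − 1(20.23) − 1(24.99) = 153.1
  C: 0 + 1(20.23) = 20.23
  F: 0 + 1(24.99) = 24.99

25 kmol/h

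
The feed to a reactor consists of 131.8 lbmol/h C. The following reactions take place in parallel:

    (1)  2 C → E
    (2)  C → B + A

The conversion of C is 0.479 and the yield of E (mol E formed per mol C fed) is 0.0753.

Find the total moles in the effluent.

Yield of E: 1ξ₁ / 131.8 = 0.0753 → ξ₁ = 9.925 lbmol/h.
Conversion of C: 2ξ₁ + 1ξ₂ = 0.479 × 131.8 = 63.13 → ξ₂ = 43.28 lbmol/h.
Outlet amounts (n = n₀ + Σ ν·ξ):
  C: 131.8 − 2(9.925) − 1(43.28) = 68.67
  E: 0 + 1(9.925) = 9.925
  B: 0 + 1(43.28) = 43.28
  A: 0 + 1(43.28) = 43.28
Total out = 68.67 + 9.925 + 43.28 + 43.28 = 165.2 lbmol/h.

165 lbmol/h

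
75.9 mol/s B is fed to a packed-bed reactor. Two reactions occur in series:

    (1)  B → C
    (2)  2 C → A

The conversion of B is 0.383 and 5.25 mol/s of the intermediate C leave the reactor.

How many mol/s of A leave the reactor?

11.9 mol/s

Conversion of B: B consumed = 1ξ₁ = 0.383 × 75.9 → ξ₁ = 29.07 mol/s.
C balance: n_C = 0 + 1ξ₁ − 2ξ₂ = 5.25 → ξ₂ = (1·29.07 − 5.25)/2 = 11.91 mol/s.
Outlet amounts (n = n₀ + Σ ν·ξ):
  B: 75.9 − 1(29.07) = 46.83
  C: 0 + 1(29.07) − 2(11.91) = 5.25
  A: 0 + 1(11.91) = 11.91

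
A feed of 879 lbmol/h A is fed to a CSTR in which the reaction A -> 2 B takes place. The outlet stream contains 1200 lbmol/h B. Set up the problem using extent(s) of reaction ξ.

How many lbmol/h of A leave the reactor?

279 lbmol/h

For B: n = n₀ + 2ξ → 1200 = 0 + 2ξ, giving ξ = 600 lbmol/h.
Outlet amounts (n = n₀ + ν ξ):
  A: 879 − 1(600) = 279
  B: 0 + 2(600) = 1200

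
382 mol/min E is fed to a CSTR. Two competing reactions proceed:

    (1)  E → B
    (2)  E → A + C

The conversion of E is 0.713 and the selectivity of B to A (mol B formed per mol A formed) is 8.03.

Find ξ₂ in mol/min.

Conversion of E: E consumed = 0.713 × 382 = 272.4 mol/min = 1ξ₁ + 1ξ₂.
Selectivity: 1ξ₁ / (1ξ₂) = 8.03 → ξ₁ = 8.03 ξ₂.
Substitute: (1·8.03 + 1) ξ₂ = 272.4 → ξ₂ = 30.16 mol/min, ξ₁ = 242.2 mol/min.
Outlet amounts (n = n₀ + Σ ν·ξ):
  E: 382 − 1(242.2) − 1(30.16) = 109.6
  B: 0 + 1(242.2) = 242.2
  A: 0 + 1(30.16) = 30.16
  C: 0 + 1(30.16) = 30.16

ξ₂ = 30.2 mol/min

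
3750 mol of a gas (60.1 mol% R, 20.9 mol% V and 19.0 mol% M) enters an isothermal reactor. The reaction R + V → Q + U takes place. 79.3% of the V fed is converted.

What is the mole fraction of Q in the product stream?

0.166

V reacted = 0.793 × 783.8 = 621.5 mol; ν_V = −1, so ξ = 621.5/1 = 621.5 mol.
Outlet amounts (n = n₀ + ν ξ):
  R: 2254 − 1(621.5) = 1632
  V: 783.8 − 1(621.5) = 162.2
  Q: 0 + 1(621.5) = 621.5
  U: 0 + 1(621.5) = 621.5
  M: 712.5 (inert)
Total out = 3750 mol; y_Q = 621.5 / 3750 = 0.1657.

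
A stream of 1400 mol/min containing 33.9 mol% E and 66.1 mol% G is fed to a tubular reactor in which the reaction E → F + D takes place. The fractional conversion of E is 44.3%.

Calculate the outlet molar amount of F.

E reacted = 0.443 × 474.6 = 210.2 mol/min; ν_E = −1, so ξ = 210.2/1 = 210.2 mol/min.
Outlet amounts (n = n₀ + ν ξ):
  E: 474.6 − 1(210.2) = 264.4
  F: 0 + 1(210.2) = 210.2
  D: 0 + 1(210.2) = 210.2
  G: 925.4 (inert)

210 mol/min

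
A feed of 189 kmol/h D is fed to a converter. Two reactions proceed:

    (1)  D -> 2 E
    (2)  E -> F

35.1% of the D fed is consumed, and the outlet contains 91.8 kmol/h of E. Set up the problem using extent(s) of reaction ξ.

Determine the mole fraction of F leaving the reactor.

0.16

Conversion of D: D consumed = 1ξ₁ = 0.351 × 189 → ξ₁ = 66.34 kmol/h.
E balance: n_E = 0 + 2ξ₁ − 1ξ₂ = 91.8 → ξ₂ = (2·66.34 − 91.8)/1 = 40.88 kmol/h.
Outlet amounts (n = n₀ + Σ ν·ξ):
  D: 189 − 1(66.34) = 122.7
  E: 0 + 2(66.34) − 1(40.88) = 91.8
  F: 0 + 1(40.88) = 40.88
Total out = 255.3 kmol/h; y_F = 40.88 / 255.3 = 0.1601.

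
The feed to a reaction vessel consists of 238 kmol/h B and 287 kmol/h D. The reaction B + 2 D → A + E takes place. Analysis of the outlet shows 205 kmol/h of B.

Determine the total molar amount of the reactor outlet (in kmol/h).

492 kmol/h

For B: n = n₀ − 1ξ → 205 = 238 − 1ξ, giving ξ = 33 kmol/h.
Outlet amounts (n = n₀ + ν ξ):
  B: 238 − 1(33) = 205
  D: 287 − 2(33) = 221
  A: 0 + 1(33) = 33
  E: 0 + 1(33) = 33
Total out = 205 + 221 + 33 + 33 = 492 kmol/h.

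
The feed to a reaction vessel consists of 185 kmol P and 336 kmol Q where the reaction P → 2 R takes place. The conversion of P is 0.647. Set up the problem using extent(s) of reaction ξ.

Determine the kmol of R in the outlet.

P reacted = 0.647 × 185 = 119.7 kmol; ν_P = −1, so ξ = 119.7/1 = 119.7 kmol.
Outlet amounts (n = n₀ + ν ξ):
  P: 185 − 1(119.7) = 65.3
  R: 0 + 2(119.7) = 239.4
  Q: 336 (inert)

239 kmol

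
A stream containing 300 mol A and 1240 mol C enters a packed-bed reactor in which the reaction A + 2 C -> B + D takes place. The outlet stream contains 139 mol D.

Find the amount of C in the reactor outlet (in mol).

962 mol

For D: n = n₀ + 1ξ → 139 = 0 + 1ξ, giving ξ = 139 mol.
Outlet amounts (n = n₀ + ν ξ):
  A: 300 − 1(139) = 161
  C: 1240 − 2(139) = 962
  B: 0 + 1(139) = 139
  D: 0 + 1(139) = 139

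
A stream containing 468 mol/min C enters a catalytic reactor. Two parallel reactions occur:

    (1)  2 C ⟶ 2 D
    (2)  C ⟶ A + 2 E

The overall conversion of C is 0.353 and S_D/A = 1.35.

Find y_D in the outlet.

0.156

Conversion of C: C consumed = 0.353 × 468 = 165.2 mol/min = 2ξ₁ + 1ξ₂.
Selectivity: 2ξ₁ / (1ξ₂) = 1.35 → ξ₁ = 0.675 ξ₂.
Substitute: (2·0.675 + 1) ξ₂ = 165.2 → ξ₂ = 70.3 mol/min, ξ₁ = 47.45 mol/min.
Outlet amounts (n = n₀ + Σ ν·ξ):
  C: 468 − 2(47.45) − 1(70.3) = 302.8
  D: 0 + 2(47.45) = 94.9
  A: 0 + 1(70.3) = 70.3
  E: 0 + 2(70.3) = 140.6
Total out = 608.6 mol/min; y_D = 94.9 / 608.6 = 0.1559.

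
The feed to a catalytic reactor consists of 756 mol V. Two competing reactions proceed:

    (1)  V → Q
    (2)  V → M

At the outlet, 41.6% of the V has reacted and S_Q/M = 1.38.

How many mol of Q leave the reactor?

Conversion of V: V consumed = 0.416 × 756 = 314.5 mol = 1ξ₁ + 1ξ₂.
Selectivity: 1ξ₁ / (1ξ₂) = 1.38 → ξ₁ = 1.38 ξ₂.
Substitute: (1·1.38 + 1) ξ₂ = 314.5 → ξ₂ = 132.1 mol, ξ₁ = 182.4 mol.
Outlet amounts (n = n₀ + Σ ν·ξ):
  V: 756 − 1(182.4) − 1(132.1) = 441.5
  Q: 0 + 1(182.4) = 182.4
  M: 0 + 1(132.1) = 132.1

182 mol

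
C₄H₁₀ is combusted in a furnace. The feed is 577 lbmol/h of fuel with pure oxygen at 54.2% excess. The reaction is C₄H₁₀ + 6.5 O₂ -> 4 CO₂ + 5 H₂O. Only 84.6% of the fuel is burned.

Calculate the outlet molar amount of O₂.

2610 lbmol/h

Stoichiometric O₂ = 6.5 × 577 = 3750 lbmol/h; O₂ fed = 3750 × 1.542 = 5783 lbmol/h.
Fuel reacted = 0.846 × 577 → ξ = 488.1 lbmol/h.
Outlet (n = n₀ + ν ξ):
  C₄H₁₀: 577 − 1(488.1) = 88.86
  O₂: 5783 − 6.5(488.1) = 2610
  CO₂: 0 + 4(488.1) = 1953
  H₂O: 0 + 5(488.1) = 2441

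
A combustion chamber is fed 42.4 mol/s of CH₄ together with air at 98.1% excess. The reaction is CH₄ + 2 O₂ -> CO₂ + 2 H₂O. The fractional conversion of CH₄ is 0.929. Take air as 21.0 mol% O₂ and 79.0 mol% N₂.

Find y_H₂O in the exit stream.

Stoichiometric O₂ = 2 × 42.4 = 84.8 mol/s; O₂ fed = 84.8 × 1.981 = 168 mol/s.
N₂ fed = 168 × 79/21 = 632 mol/s.
Fuel reacted = 0.929 × 42.4 → ξ = 39.39 mol/s.
Outlet (n = n₀ + ν ξ):
  CH₄: 42.4 − 1(39.39) = 3.01
  O₂: 168 − 2(39.39) = 89.21
  N₂: 632 (inert)
  CO₂: 0 + 1(39.39) = 39.39
  H₂O: 0 + 2(39.39) = 78.78
Total out = 842.3 mol/s; y_H₂O = 78.78 / 842.3 = 0.09352.

0.0935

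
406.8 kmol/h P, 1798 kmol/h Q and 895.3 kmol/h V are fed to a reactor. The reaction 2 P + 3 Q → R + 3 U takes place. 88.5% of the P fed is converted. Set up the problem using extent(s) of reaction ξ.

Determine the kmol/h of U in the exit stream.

540 kmol/h

P reacted = 0.885 × 406.8 = 360 kmol/h; ν_P = −2, so ξ = 360/2 = 180 kmol/h.
Outlet amounts (n = n₀ + ν ξ):
  P: 406.8 − 2(180) = 46.78
  Q: 1798 − 3(180) = 1258
  R: 0 + 1(180) = 180
  U: 0 + 3(180) = 540
  V: 895.3 (inert)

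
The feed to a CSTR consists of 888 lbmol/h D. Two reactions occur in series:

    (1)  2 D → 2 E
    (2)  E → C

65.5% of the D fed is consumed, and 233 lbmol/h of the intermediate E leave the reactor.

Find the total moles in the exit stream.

888 lbmol/h

Conversion of D: D consumed = 2ξ₁ = 0.655 × 888 → ξ₁ = 290.8 lbmol/h.
E balance: n_E = 0 + 2ξ₁ − 1ξ₂ = 233 → ξ₂ = (2·290.8 − 233)/1 = 348.6 lbmol/h.
Outlet amounts (n = n₀ + Σ ν·ξ):
  D: 888 − 2(290.8) = 306.4
  E: 0 + 2(290.8) − 1(348.6) = 233
  C: 0 + 1(348.6) = 348.6
Total out = 306.4 + 233 + 348.6 = 888 lbmol/h.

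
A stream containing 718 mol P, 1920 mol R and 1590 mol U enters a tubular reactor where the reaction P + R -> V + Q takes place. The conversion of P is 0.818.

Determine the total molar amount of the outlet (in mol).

P reacted = 0.818 × 718 = 587.3 mol; ν_P = −1, so ξ = 587.3/1 = 587.3 mol.
Outlet amounts (n = n₀ + ν ξ):
  P: 718 − 1(587.3) = 130.7
  R: 1920 − 1(587.3) = 1333
  V: 0 + 1(587.3) = 587.3
  Q: 0 + 1(587.3) = 587.3
  U: 1590 (inert)
Total out = 130.7 + 1333 + 587.3 + 587.3 + 1590 = 4228 mol.

4230 mol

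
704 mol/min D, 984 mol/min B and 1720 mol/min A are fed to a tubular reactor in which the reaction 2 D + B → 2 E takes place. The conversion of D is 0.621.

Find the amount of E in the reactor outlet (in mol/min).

D reacted = 0.621 × 704 = 437.2 mol/min; ν_D = −2, so ξ = 437.2/2 = 218.6 mol/min.
Outlet amounts (n = n₀ + ν ξ):
  D: 704 − 2(218.6) = 266.8
  B: 984 − 1(218.6) = 765.4
  E: 0 + 2(218.6) = 437.2
  A: 1720 (inert)

437 mol/min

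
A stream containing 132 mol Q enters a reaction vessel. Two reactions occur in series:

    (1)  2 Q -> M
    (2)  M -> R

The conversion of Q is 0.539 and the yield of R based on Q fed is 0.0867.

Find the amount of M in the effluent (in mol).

Conversion of Q: Q consumed = 2ξ₁ = 0.539 × 132 → ξ₁ = 35.57 mol.
Yield of R: 1ξ₂ / 132 = 0.0867 → ξ₂ = 11.44 mol.
Outlet amounts (n = n₀ + Σ ν·ξ):
  Q: 132 − 2(35.57) = 60.85
  M: 0 + 1(35.57) − 1(11.44) = 24.13
  R: 0 + 1(11.44) = 11.44

24.1 mol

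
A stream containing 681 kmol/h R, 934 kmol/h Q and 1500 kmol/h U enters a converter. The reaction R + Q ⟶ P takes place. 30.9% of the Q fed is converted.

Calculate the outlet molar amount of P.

Q reacted = 0.309 × 934 = 288.6 kmol/h; ν_Q = −1, so ξ = 288.6/1 = 288.6 kmol/h.
Outlet amounts (n = n₀ + ν ξ):
  R: 681 − 1(288.6) = 392.4
  Q: 934 − 1(288.6) = 645.4
  P: 0 + 1(288.6) = 288.6
  U: 1500 (inert)

289 kmol/h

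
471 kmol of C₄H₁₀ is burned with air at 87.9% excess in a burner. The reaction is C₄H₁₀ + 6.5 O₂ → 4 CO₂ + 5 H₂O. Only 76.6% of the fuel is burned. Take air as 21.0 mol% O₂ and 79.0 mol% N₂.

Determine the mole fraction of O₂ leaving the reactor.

Stoichiometric O₂ = 6.5 × 471 = 3062 kmol; O₂ fed = 3062 × 1.879 = 5753 kmol.
N₂ fed = 5753 × 79/21 = 21640 kmol.
Fuel reacted = 0.766 × 471 → ξ = 360.8 kmol.
Outlet (n = n₀ + ν ξ):
  C₄H₁₀: 471 − 1(360.8) = 110.2
  O₂: 5753 − 6.5(360.8) = 3407
  N₂: 21640 (inert)
  CO₂: 0 + 4(360.8) = 1443
  H₂O: 0 + 5(360.8) = 1804
Total out = 28410 kmol; y_O₂ = 3407 / 28410 = 0.12.

0.12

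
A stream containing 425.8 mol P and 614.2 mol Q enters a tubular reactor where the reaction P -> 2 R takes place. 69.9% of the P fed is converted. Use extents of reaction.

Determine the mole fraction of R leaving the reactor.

0.445

P reacted = 0.699 × 425.8 = 297.6 mol; ν_P = −1, so ξ = 297.6/1 = 297.6 mol.
Outlet amounts (n = n₀ + ν ξ):
  P: 425.8 − 1(297.6) = 128.2
  R: 0 + 2(297.6) = 595.3
  Q: 614.2 (inert)
Total out = 1338 mol; y_R = 595.3 / 1338 = 0.445.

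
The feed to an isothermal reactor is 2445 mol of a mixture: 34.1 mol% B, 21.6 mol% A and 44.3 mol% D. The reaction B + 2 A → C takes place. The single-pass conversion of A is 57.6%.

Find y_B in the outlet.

0.318

A reacted = 0.576 × 528.1 = 304.2 mol; ν_A = −2, so ξ = 304.2/2 = 152.1 mol.
Outlet amounts (n = n₀ + ν ξ):
  B: 833.7 − 1(152.1) = 681.6
  A: 528.1 − 2(152.1) = 223.9
  C: 0 + 1(152.1) = 152.1
  D: 1083 (inert)
Total out = 2141 mol; y_B = 681.6 / 2141 = 0.3184.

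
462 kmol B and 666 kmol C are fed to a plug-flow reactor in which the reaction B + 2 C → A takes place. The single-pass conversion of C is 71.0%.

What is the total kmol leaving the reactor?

655 kmol

C reacted = 0.71 × 666 = 472.9 kmol; ν_C = −2, so ξ = 472.9/2 = 236.4 kmol.
Outlet amounts (n = n₀ + ν ξ):
  B: 462 − 1(236.4) = 225.6
  C: 666 − 2(236.4) = 193.1
  A: 0 + 1(236.4) = 236.4
Total out = 225.6 + 193.1 + 236.4 = 655.1 kmol.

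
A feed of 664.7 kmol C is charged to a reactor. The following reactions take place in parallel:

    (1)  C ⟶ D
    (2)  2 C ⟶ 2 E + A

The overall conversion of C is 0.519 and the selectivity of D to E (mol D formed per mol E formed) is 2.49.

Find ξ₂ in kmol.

Conversion of C: C consumed = 0.519 × 664.7 = 345 kmol = 1ξ₁ + 2ξ₂.
Selectivity: 1ξ₁ / (2ξ₂) = 2.49 → ξ₁ = 4.98 ξ₂.
Substitute: (1·4.98 + 2) ξ₂ = 345 → ξ₂ = 49.42 kmol, ξ₁ = 246.1 kmol.
Outlet amounts (n = n₀ + Σ ν·ξ):
  C: 664.7 − 1(246.1) − 2(49.42) = 319.7
  D: 0 + 1(246.1) = 246.1
  E: 0 + 2(49.42) = 98.85
  A: 0 + 1(49.42) = 49.42

ξ₂ = 49.4 kmol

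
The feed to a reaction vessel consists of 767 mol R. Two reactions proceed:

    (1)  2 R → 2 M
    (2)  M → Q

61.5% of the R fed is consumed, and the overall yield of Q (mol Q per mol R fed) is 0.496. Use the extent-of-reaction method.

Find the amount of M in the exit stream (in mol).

Conversion of R: R consumed = 2ξ₁ = 0.615 × 767 → ξ₁ = 235.9 mol.
Yield of Q: 1ξ₂ / 767 = 0.496 → ξ₂ = 380.4 mol.
Outlet amounts (n = n₀ + Σ ν·ξ):
  R: 767 − 2(235.9) = 295.3
  M: 0 + 2(235.9) − 1(380.4) = 91.27
  Q: 0 + 1(380.4) = 380.4

91.3 mol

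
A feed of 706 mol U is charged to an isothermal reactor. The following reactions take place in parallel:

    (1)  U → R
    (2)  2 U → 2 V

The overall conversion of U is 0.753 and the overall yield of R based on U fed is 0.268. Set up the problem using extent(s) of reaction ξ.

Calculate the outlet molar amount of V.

Yield of R: 1ξ₁ / 706 = 0.268 → ξ₁ = 189.2 mol.
Conversion of U: 1ξ₁ + 2ξ₂ = 0.753 × 706 = 531.6 → ξ₂ = 171.2 mol.
Outlet amounts (n = n₀ + Σ ν·ξ):
  U: 706 − 1(189.2) − 2(171.2) = 174.4
  R: 0 + 1(189.2) = 189.2
  V: 0 + 2(171.2) = 342.4

342 mol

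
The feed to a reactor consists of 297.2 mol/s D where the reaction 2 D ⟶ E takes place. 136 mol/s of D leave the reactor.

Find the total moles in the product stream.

For D: n = n₀ − 2ξ → 136 = 297.2 − 2ξ, giving ξ = 80.6 mol/s.
Outlet amounts (n = n₀ + ν ξ):
  D: 297.2 − 2(80.6) = 136
  E: 0 + 1(80.6) = 80.6
Total out = 136 + 80.6 = 216.6 mol/s.

217 mol/s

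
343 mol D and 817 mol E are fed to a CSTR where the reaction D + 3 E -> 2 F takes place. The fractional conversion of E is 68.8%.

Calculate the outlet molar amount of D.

156 mol

E reacted = 0.688 × 817 = 562.1 mol; ν_E = −3, so ξ = 562.1/3 = 187.4 mol.
Outlet amounts (n = n₀ + ν ξ):
  D: 343 − 1(187.4) = 155.6
  E: 817 − 3(187.4) = 254.9
  F: 0 + 2(187.4) = 374.7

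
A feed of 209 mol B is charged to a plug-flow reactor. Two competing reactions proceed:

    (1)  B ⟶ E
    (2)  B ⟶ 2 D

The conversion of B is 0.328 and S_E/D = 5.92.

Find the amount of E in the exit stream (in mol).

Conversion of B: B consumed = 0.328 × 209 = 68.55 mol = 1ξ₁ + 1ξ₂.
Selectivity: 1ξ₁ / (2ξ₂) = 5.92 → ξ₁ = 11.84 ξ₂.
Substitute: (1·11.84 + 1) ξ₂ = 68.55 → ξ₂ = 5.339 mol, ξ₁ = 63.21 mol.
Outlet amounts (n = n₀ + Σ ν·ξ):
  B: 209 − 1(63.21) − 1(5.339) = 140.4
  E: 0 + 1(63.21) = 63.21
  D: 0 + 2(5.339) = 10.68

63.2 mol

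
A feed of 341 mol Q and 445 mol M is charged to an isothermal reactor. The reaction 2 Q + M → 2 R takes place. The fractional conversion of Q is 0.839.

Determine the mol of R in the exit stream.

Q reacted = 0.839 × 341 = 286.1 mol; ν_Q = −2, so ξ = 286.1/2 = 143 mol.
Outlet amounts (n = n₀ + ν ξ):
  Q: 341 − 2(143) = 54.9
  M: 445 − 1(143) = 302
  R: 0 + 2(143) = 286.1

286 mol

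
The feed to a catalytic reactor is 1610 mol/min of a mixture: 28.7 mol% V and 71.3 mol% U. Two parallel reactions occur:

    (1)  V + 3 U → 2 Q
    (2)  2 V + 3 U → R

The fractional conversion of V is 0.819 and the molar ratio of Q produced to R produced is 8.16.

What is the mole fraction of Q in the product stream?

Conversion of V: V consumed = 0.819 × 462.1 = 378.4 mol/min = 1ξ₁ + 2ξ₂.
Selectivity: 2ξ₁ / (1ξ₂) = 8.16 → ξ₁ = 4.08 ξ₂.
Substitute: (1·4.08 + 2) ξ₂ = 378.4 → ξ₂ = 62.24 mol/min, ξ₁ = 254 mol/min.
Outlet amounts (n = n₀ + Σ ν·ξ):
  V: 462.1 − 1(254) − 2(62.24) = 83.63
  U: 1148 − 3(254) − 3(62.24) = 199.4
  Q: 0 + 2(254) = 507.9
  R: 0 + 1(62.24) = 62.24
Total out = 853.1 mol/min; y_Q = 507.9 / 853.1 = 0.5953.

0.595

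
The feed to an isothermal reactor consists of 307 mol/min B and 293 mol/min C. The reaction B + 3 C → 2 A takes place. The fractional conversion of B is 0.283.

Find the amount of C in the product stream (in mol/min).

32.4 mol/min

B reacted = 0.283 × 307 = 86.88 mol/min; ν_B = −1, so ξ = 86.88/1 = 86.88 mol/min.
Outlet amounts (n = n₀ + ν ξ):
  B: 307 − 1(86.88) = 220.1
  C: 293 − 3(86.88) = 32.36
  A: 0 + 2(86.88) = 173.8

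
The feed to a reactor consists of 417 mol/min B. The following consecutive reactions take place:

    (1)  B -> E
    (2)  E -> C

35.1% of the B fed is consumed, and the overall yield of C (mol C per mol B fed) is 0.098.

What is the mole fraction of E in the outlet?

Conversion of B: B consumed = 1ξ₁ = 0.351 × 417 → ξ₁ = 146.4 mol/min.
Yield of C: 1ξ₂ / 417 = 0.098 → ξ₂ = 40.87 mol/min.
Outlet amounts (n = n₀ + Σ ν·ξ):
  B: 417 − 1(146.4) = 270.6
  E: 0 + 1(146.4) − 1(40.87) = 105.5
  C: 0 + 1(40.87) = 40.87
Total out = 417 mol/min; y_E = 105.5 / 417 = 0.253.

0.253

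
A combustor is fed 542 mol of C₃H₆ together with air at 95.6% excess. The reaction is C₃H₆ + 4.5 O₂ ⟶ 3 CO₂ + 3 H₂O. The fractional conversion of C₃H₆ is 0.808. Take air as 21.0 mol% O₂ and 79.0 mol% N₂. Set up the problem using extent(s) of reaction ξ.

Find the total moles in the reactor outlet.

23500 mol

Stoichiometric O₂ = 4.5 × 542 = 2439 mol; O₂ fed = 2439 × 1.956 = 4771 mol.
N₂ fed = 4771 × 79/21 = 17950 mol.
Fuel reacted = 0.808 × 542 → ξ = 437.9 mol.
Outlet (n = n₀ + ν ξ):
  C₃H₆: 542 − 1(437.9) = 104.1
  O₂: 4771 − 4.5(437.9) = 2800
  N₂: 17950 (inert)
  CO₂: 0 + 3(437.9) = 1314
  H₂O: 0 + 3(437.9) = 1314
Total out = 104.1 + 2800 + 17950 + 1314 + 1314 = 23480 mol.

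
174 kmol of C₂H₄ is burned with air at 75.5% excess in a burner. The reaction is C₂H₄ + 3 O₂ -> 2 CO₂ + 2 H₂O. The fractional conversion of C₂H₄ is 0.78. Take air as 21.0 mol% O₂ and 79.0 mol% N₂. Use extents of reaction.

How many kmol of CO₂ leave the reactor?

271 kmol

Stoichiometric O₂ = 3 × 174 = 522 kmol; O₂ fed = 522 × 1.755 = 916.1 kmol.
N₂ fed = 916.1 × 79/21 = 3446 kmol.
Fuel reacted = 0.78 × 174 → ξ = 135.7 kmol.
Outlet (n = n₀ + ν ξ):
  C₂H₄: 174 − 1(135.7) = 38.28
  O₂: 916.1 − 3(135.7) = 508.9
  N₂: 3446 (inert)
  CO₂: 0 + 2(135.7) = 271.4
  H₂O: 0 + 2(135.7) = 271.4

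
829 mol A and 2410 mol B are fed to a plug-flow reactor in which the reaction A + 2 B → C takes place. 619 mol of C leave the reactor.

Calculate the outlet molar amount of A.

210 mol

For C: n = n₀ + 1ξ → 619 = 0 + 1ξ, giving ξ = 619 mol.
Outlet amounts (n = n₀ + ν ξ):
  A: 829 − 1(619) = 210
  B: 2410 − 2(619) = 1172
  C: 0 + 1(619) = 619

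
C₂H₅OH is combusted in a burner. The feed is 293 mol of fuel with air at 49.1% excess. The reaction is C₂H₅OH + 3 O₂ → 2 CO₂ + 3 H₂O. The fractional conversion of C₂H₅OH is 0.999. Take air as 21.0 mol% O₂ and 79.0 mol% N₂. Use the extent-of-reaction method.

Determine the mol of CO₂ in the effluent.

585 mol

Stoichiometric O₂ = 3 × 293 = 879 mol; O₂ fed = 879 × 1.491 = 1311 mol.
N₂ fed = 1311 × 79/21 = 4930 mol.
Fuel reacted = 0.999 × 293 → ξ = 292.7 mol.
Outlet (n = n₀ + ν ξ):
  C₂H₅OH: 293 − 1(292.7) = 0.293
  O₂: 1311 − 3(292.7) = 432.5
  N₂: 4930 (inert)
  CO₂: 0 + 2(292.7) = 585.4
  H₂O: 0 + 3(292.7) = 878.1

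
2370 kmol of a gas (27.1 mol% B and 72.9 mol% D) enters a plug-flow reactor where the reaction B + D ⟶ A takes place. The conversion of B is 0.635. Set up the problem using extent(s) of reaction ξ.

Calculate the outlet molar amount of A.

408 kmol

B reacted = 0.635 × 642.3 = 407.8 kmol; ν_B = −1, so ξ = 407.8/1 = 407.8 kmol.
Outlet amounts (n = n₀ + ν ξ):
  B: 642.3 − 1(407.8) = 234.4
  D: 1728 − 1(407.8) = 1320
  A: 0 + 1(407.8) = 407.8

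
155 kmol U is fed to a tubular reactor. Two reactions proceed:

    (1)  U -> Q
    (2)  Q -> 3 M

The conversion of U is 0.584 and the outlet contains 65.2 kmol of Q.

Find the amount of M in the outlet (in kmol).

Conversion of U: U consumed = 1ξ₁ = 0.584 × 155 → ξ₁ = 90.52 kmol.
Q balance: n_Q = 0 + 1ξ₁ − 1ξ₂ = 65.2 → ξ₂ = (1·90.52 − 65.2)/1 = 25.32 kmol.
Outlet amounts (n = n₀ + Σ ν·ξ):
  U: 155 − 1(90.52) = 64.48
  Q: 0 + 1(90.52) − 1(25.32) = 65.2
  M: 0 + 3(25.32) = 75.96

76 kmol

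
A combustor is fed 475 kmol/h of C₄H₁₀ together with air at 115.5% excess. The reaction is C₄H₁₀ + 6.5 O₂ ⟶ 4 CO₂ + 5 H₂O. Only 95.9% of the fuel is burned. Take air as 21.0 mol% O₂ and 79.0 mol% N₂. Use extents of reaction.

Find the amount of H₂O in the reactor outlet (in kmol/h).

Stoichiometric O₂ = 6.5 × 475 = 3088 kmol/h; O₂ fed = 3088 × 2.155 = 6654 kmol/h.
N₂ fed = 6654 × 79/21 = 25030 kmol/h.
Fuel reacted = 0.959 × 475 → ξ = 455.5 kmol/h.
Outlet (n = n₀ + ν ξ):
  C₄H₁₀: 475 − 1(455.5) = 19.48
  O₂: 6654 − 6.5(455.5) = 3693
  N₂: 25030 (inert)
  CO₂: 0 + 4(455.5) = 1822
  H₂O: 0 + 5(455.5) = 2278

2280 kmol/h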